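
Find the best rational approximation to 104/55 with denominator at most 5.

Expand x = 104/55 as a continued fraction with the Euclidean algorithm:
  104 = 1*55 + 49, so a_0 = 1.
  55 = 1*49 + 6, so a_1 = 1.
  49 = 8*6 + 1, so a_2 = 8.
  6 = 6*1 + 0, so a_3 = 6.
so x = [1; 1, 8, 6].
Convergents (p_i = a_i*p_{i-1} + p_{i-2}, q_i = a_i*q_{i-1} + q_{i-2} with p_{-2}=0, p_{-1}=1, q_{-2}=1, q_{-1}=0), until the denominator exceeds 5:
  i=0: a_0=1, p_0 = 1*1 + 0 = 1, q_0 = 1*0 + 1 = 1.
  i=1: a_1=1, p_1 = 1*1 + 1 = 2, q_1 = 1*1 + 0 = 1.
  i=2: a_2=8, p_2 = 8*2 + 1 = 17, q_2 = 8*1 + 1 = 9.
q_2 = 9 > 5, so the last convergent with denominator <= 5 is p_1/q_1 = 2/1.
The closest fraction with denominator <= 5 is either p_1/q_1 or the intermediate fraction (k*p_1 + p_0)/(k*q_1 + q_0) with the largest k >= 1 whose denominator stays <= 5; these approach x as k grows, and every other convergent or intermediate fraction in range is farther away.
Largest k: floor((5 - q_0)/q_1) = floor((5 - 1)/1) = 4.
That gives (4*2 + 1)/(4*1 + 1) = 9/5.
Compare the errors: |x - 2/1| = |104*1 - 2*55|/(55*1) = 6/55, and |x - 9/5| = |104*5 - 9*55|/(55*5) = 25/275.
Cross-multiplying, 25*55 = 1375 < 1650 = 6*275, so 25/275 is smaller: the intermediate fraction 9/5 is closer to x than 2/1.

9/5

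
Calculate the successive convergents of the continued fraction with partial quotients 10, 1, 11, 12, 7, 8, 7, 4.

Using the convergent recurrence p_i = a_i*p_{i-1} + p_{i-2}, q_i = a_i*q_{i-1} + q_{i-2} with p_{-2}=0, p_{-1}=1, q_{-2}=1, q_{-1}=0:
  i=0: a_0=10, p_0 = 10*1 + 0 = 10, q_0 = 10*0 + 1 = 1.
  i=1: a_1=1, p_1 = 1*10 + 1 = 11, q_1 = 1*1 + 0 = 1.
  i=2: a_2=11, p_2 = 11*11 + 10 = 131, q_2 = 11*1 + 1 = 12.
  i=3: a_3=12, p_3 = 12*131 + 11 = 1583, q_3 = 12*12 + 1 = 145.
  i=4: a_4=7, p_4 = 7*1583 + 131 = 11212, q_4 = 7*145 + 12 = 1027.
  i=5: a_5=8, p_5 = 8*11212 + 1583 = 91279, q_5 = 8*1027 + 145 = 8361.
  i=6: a_6=7, p_6 = 7*91279 + 11212 = 650165, q_6 = 7*8361 + 1027 = 59554.
  i=7: a_7=4, p_7 = 4*650165 + 91279 = 2691939, q_7 = 4*59554 + 8361 = 246577.

10/1, 11/1, 131/12, 1583/145, 11212/1027, 91279/8361, 650165/59554, 2691939/246577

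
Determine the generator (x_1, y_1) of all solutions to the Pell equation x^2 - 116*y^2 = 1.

(x, y) = (9801, 910)

First expand sqrt(116) as a continued fraction. With x_i = (sqrt(116) + m_i)/d_i and (m_0, d_0) = (0, 1): a_0 = floor(sqrt(116)) = 10, since 10^2 = 100 <= 116 < 121 = 11^2.
Iterate m_{i+1} = d_i*a_i - m_i, d_{i+1} = (116 - m_{i+1}^2)/d_i, a_{i+1} = floor((a_0 + m_{i+1})/d_{i+1}):
  m_1 = 1*10 - 0 = 10, d_1 = (116 - 10^2)/1 = 16/1 = 16, a_1 = floor((10 + 10)/16) = 1.
  m_2 = 16*1 - 10 = 6, d_2 = (116 - 6^2)/16 = 80/16 = 5, a_2 = floor((10 + 6)/5) = 3.
  m_3 = 5*3 - 6 = 9, d_3 = (116 - 9^2)/5 = 35/5 = 7, a_3 = floor((10 + 9)/7) = 2.
  m_4 = 7*2 - 9 = 5, d_4 = (116 - 5^2)/7 = 91/7 = 13, a_4 = floor((10 + 5)/13) = 1.
  m_5 = 13*1 - 5 = 8, d_5 = (116 - 8^2)/13 = 52/13 = 4, a_5 = floor((10 + 8)/4) = 4.
  m_6 = 4*4 - 8 = 8, d_6 = (116 - 8^2)/4 = 52/4 = 13, a_6 = floor((10 + 8)/13) = 1.
  m_7 = 13*1 - 8 = 5, d_7 = (116 - 5^2)/13 = 91/13 = 7, a_7 = floor((10 + 5)/7) = 2.
  m_8 = 7*2 - 5 = 9, d_8 = (116 - 9^2)/7 = 35/7 = 5, a_8 = floor((10 + 9)/5) = 3.
  m_9 = 5*3 - 9 = 6, d_9 = (116 - 6^2)/5 = 80/5 = 16, a_9 = floor((10 + 6)/16) = 1.
  m_10 = 16*1 - 6 = 10, d_10 = (116 - 10^2)/16 = 16/16 = 1, a_10 = floor((10 + 10)/1) = 20.
  m_11 = 1*20 - 10 = 10, d_11 = (116 - 10^2)/1 = 16/1 = 16: (m_11, d_11) = (m_1, d_1) = (10, 16), so from here the quotients repeat a_1, ..., a_10; the period length is 10.
So sqrt(116) = [10; (1, 3, 2, 1, 4, 1, 2, 3, 1, 20)] with period length k = 10.
k is even, so the fundamental solution of x^2 - 116y^2 = 1 is (p_{k-1}, q_{k-1}) = (p_9, q_9); compute convergents through index 9.
Convergents (p_i = a_i*p_{i-1} + p_{i-2}, q_i = a_i*q_{i-1} + q_{i-2} with p_{-2}=0, p_{-1}=1, q_{-2}=1, q_{-1}=0):
  i=0: a_0=10, p_0 = 10*1 + 0 = 10, q_0 = 10*0 + 1 = 1.
  i=1: a_1=1, p_1 = 1*10 + 1 = 11, q_1 = 1*1 + 0 = 1.
  i=2: a_2=3, p_2 = 3*11 + 10 = 43, q_2 = 3*1 + 1 = 4.
  i=3: a_3=2, p_3 = 2*43 + 11 = 97, q_3 = 2*4 + 1 = 9.
  i=4: a_4=1, p_4 = 1*97 + 43 = 140, q_4 = 1*9 + 4 = 13.
  i=5: a_5=4, p_5 = 4*140 + 97 = 657, q_5 = 4*13 + 9 = 61.
  i=6: a_6=1, p_6 = 1*657 + 140 = 797, q_6 = 1*61 + 13 = 74.
  i=7: a_7=2, p_7 = 2*797 + 657 = 2251, q_7 = 2*74 + 61 = 209.
  i=8: a_8=3, p_8 = 3*2251 + 797 = 7550, q_8 = 3*209 + 74 = 701.
  i=9: a_9=1, p_9 = 1*7550 + 2251 = 9801, q_9 = 1*701 + 209 = 910.
Check: 9801^2 - 116*910^2 = 96059601 - 96059600 = 1, so (x, y) = (9801, 910) solves the equation, and by the theorem it is the least positive solution.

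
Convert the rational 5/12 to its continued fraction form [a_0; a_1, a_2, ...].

Run the Euclidean algorithm on 5 and 12; the successive quotients are the partial quotients a_0, a_1, ... (each step inverts the fractional part left over by the previous one):
  5 = 0*12 + 5, so a_0 = 0.
  12 = 2*5 + 2, so a_1 = 2.
  5 = 2*2 + 1, so a_2 = 2.
  2 = 2*1 + 0, so a_3 = 2.
The remainder reaches 0 after 4 divisions, so the expansion has 4 partial quotients, read off in order.

[0; 2, 2, 2]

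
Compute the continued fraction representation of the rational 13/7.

Run the Euclidean algorithm on 13 and 7; the successive quotients are the partial quotients a_0, a_1, ... (each step inverts the fractional part left over by the previous one):
  13 = 1*7 + 6, so a_0 = 1.
  7 = 1*6 + 1, so a_1 = 1.
  6 = 6*1 + 0, so a_2 = 6.
The remainder reaches 0 after 3 divisions, so the expansion has 3 partial quotients, read off in order.

[1; 1, 6]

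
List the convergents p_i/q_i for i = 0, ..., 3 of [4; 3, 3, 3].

Using the convergent recurrence p_i = a_i*p_{i-1} + p_{i-2}, q_i = a_i*q_{i-1} + q_{i-2} with p_{-2}=0, p_{-1}=1, q_{-2}=1, q_{-1}=0:
  i=0: a_0=4, p_0 = 4*1 + 0 = 4, q_0 = 4*0 + 1 = 1.
  i=1: a_1=3, p_1 = 3*4 + 1 = 13, q_1 = 3*1 + 0 = 3.
  i=2: a_2=3, p_2 = 3*13 + 4 = 43, q_2 = 3*3 + 1 = 10.
  i=3: a_3=3, p_3 = 3*43 + 13 = 142, q_3 = 3*10 + 3 = 33.

4/1, 13/3, 43/10, 142/33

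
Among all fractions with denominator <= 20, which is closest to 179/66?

Expand x = 179/66 as a continued fraction with the Euclidean algorithm:
  179 = 2*66 + 47, so a_0 = 2.
  66 = 1*47 + 19, so a_1 = 1.
  47 = 2*19 + 9, so a_2 = 2.
  19 = 2*9 + 1, so a_3 = 2.
  9 = 9*1 + 0, so a_4 = 9.
so x = [2; 1, 2, 2, 9].
Convergents (p_i = a_i*p_{i-1} + p_{i-2}, q_i = a_i*q_{i-1} + q_{i-2} with p_{-2}=0, p_{-1}=1, q_{-2}=1, q_{-1}=0), until the denominator exceeds 20:
  i=0: a_0=2, p_0 = 2*1 + 0 = 2, q_0 = 2*0 + 1 = 1.
  i=1: a_1=1, p_1 = 1*2 + 1 = 3, q_1 = 1*1 + 0 = 1.
  i=2: a_2=2, p_2 = 2*3 + 2 = 8, q_2 = 2*1 + 1 = 3.
  i=3: a_3=2, p_3 = 2*8 + 3 = 19, q_3 = 2*3 + 1 = 7.
  i=4: a_4=9, p_4 = 9*19 + 8 = 179, q_4 = 9*7 + 3 = 66.
q_4 = 66 > 20, so the last convergent with denominator <= 20 is p_3/q_3 = 19/7.
The closest fraction with denominator <= 20 is either p_3/q_3 or the intermediate fraction (k*p_3 + p_2)/(k*q_3 + q_2) with the largest k >= 1 whose denominator stays <= 20; these approach x as k grows, and every other convergent or intermediate fraction in range is farther away.
Largest k: floor((20 - q_2)/q_3) = floor((20 - 3)/7) = 2.
That gives (2*19 + 8)/(2*7 + 3) = 46/17.
Compare the errors: |x - 19/7| = |179*7 - 19*66|/(66*7) = 1/462, and |x - 46/17| = |179*17 - 46*66|/(66*17) = 7/1122.
Cross-multiplying, 1*1122 = 1122 < 3234 = 7*462, so 1/462 is smaller: the convergent 19/7 is closer to x than 46/17.

19/7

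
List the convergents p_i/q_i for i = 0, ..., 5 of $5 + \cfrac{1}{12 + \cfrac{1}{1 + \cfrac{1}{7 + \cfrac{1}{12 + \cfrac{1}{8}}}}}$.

5/1, 61/12, 66/13, 523/103, 6342/1249, 51259/10095

Using the convergent recurrence p_i = a_i*p_{i-1} + p_{i-2}, q_i = a_i*q_{i-1} + q_{i-2} with p_{-2}=0, p_{-1}=1, q_{-2}=1, q_{-1}=0:
  i=0: a_0=5, p_0 = 5*1 + 0 = 5, q_0 = 5*0 + 1 = 1.
  i=1: a_1=12, p_1 = 12*5 + 1 = 61, q_1 = 12*1 + 0 = 12.
  i=2: a_2=1, p_2 = 1*61 + 5 = 66, q_2 = 1*12 + 1 = 13.
  i=3: a_3=7, p_3 = 7*66 + 61 = 523, q_3 = 7*13 + 12 = 103.
  i=4: a_4=12, p_4 = 12*523 + 66 = 6342, q_4 = 12*103 + 13 = 1249.
  i=5: a_5=8, p_5 = 8*6342 + 523 = 51259, q_5 = 8*1249 + 103 = 10095.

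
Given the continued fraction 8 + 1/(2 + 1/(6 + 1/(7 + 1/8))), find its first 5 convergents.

Using the convergent recurrence p_i = a_i*p_{i-1} + p_{i-2}, q_i = a_i*q_{i-1} + q_{i-2} with p_{-2}=0, p_{-1}=1, q_{-2}=1, q_{-1}=0:
  i=0: a_0=8, p_0 = 8*1 + 0 = 8, q_0 = 8*0 + 1 = 1.
  i=1: a_1=2, p_1 = 2*8 + 1 = 17, q_1 = 2*1 + 0 = 2.
  i=2: a_2=6, p_2 = 6*17 + 8 = 110, q_2 = 6*2 + 1 = 13.
  i=3: a_3=7, p_3 = 7*110 + 17 = 787, q_3 = 7*13 + 2 = 93.
  i=4: a_4=8, p_4 = 8*787 + 110 = 6406, q_4 = 8*93 + 13 = 757.

8/1, 17/2, 110/13, 787/93, 6406/757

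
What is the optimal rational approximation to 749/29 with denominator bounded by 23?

594/23

Expand x = 749/29 as a continued fraction with the Euclidean algorithm:
  749 = 25*29 + 24, so a_0 = 25.
  29 = 1*24 + 5, so a_1 = 1.
  24 = 4*5 + 4, so a_2 = 4.
  5 = 1*4 + 1, so a_3 = 1.
  4 = 4*1 + 0, so a_4 = 4.
so x = [25; 1, 4, 1, 4].
Convergents (p_i = a_i*p_{i-1} + p_{i-2}, q_i = a_i*q_{i-1} + q_{i-2} with p_{-2}=0, p_{-1}=1, q_{-2}=1, q_{-1}=0), until the denominator exceeds 23:
  i=0: a_0=25, p_0 = 25*1 + 0 = 25, q_0 = 25*0 + 1 = 1.
  i=1: a_1=1, p_1 = 1*25 + 1 = 26, q_1 = 1*1 + 0 = 1.
  i=2: a_2=4, p_2 = 4*26 + 25 = 129, q_2 = 4*1 + 1 = 5.
  i=3: a_3=1, p_3 = 1*129 + 26 = 155, q_3 = 1*5 + 1 = 6.
  i=4: a_4=4, p_4 = 4*155 + 129 = 749, q_4 = 4*6 + 5 = 29.
q_4 = 29 > 23, so the last convergent with denominator <= 23 is p_3/q_3 = 155/6.
The closest fraction with denominator <= 23 is either p_3/q_3 or the intermediate fraction (k*p_3 + p_2)/(k*q_3 + q_2) with the largest k >= 1 whose denominator stays <= 23; these approach x as k grows, and every other convergent or intermediate fraction in range is farther away.
Largest k: floor((23 - q_2)/q_3) = floor((23 - 5)/6) = 3.
That gives (3*155 + 129)/(3*6 + 5) = 594/23.
Compare the errors: |x - 155/6| = |749*6 - 155*29|/(29*6) = 1/174, and |x - 594/23| = |749*23 - 594*29|/(29*23) = 1/667.
Cross-multiplying, 1*174 = 174 < 667 = 1*667, so 1/667 is smaller: the intermediate fraction 594/23 is closer to x than 155/6.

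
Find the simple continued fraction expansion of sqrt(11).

[3; (3, 6)]

Write x_i = (sqrt(11) + m_i)/d_i with (m_0, d_0) = (0, 1). a_0 = floor(sqrt(11)) = 3, since 3^2 = 9 <= 11 < 16 = 4^2.
Iterate m_{i+1} = d_i*a_i - m_i, d_{i+1} = (11 - m_{i+1}^2)/d_i, a_{i+1} = floor((a_0 + m_{i+1})/d_{i+1}):
  m_1 = 1*3 - 0 = 3, d_1 = (11 - 3^2)/1 = 2/1 = 2, a_1 = floor((3 + 3)/2) = 3.
  m_2 = 2*3 - 3 = 3, d_2 = (11 - 3^2)/2 = 2/2 = 1, a_2 = floor((3 + 3)/1) = 6.
  m_3 = 1*6 - 3 = 3, d_3 = (11 - 3^2)/1 = 2/1 = 2: (m_3, d_3) = (m_1, d_1) = (3, 2), so from here the quotients repeat a_1, a_2; the period length is 2.
Hence the expansion of sqrt(11) is a_0 = 3 followed by the repeating block 3, 6 (period 2).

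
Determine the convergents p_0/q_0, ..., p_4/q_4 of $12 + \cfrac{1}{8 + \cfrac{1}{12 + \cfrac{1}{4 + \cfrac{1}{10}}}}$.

12/1, 97/8, 1176/97, 4801/396, 49186/4057

Using the convergent recurrence p_i = a_i*p_{i-1} + p_{i-2}, q_i = a_i*q_{i-1} + q_{i-2} with p_{-2}=0, p_{-1}=1, q_{-2}=1, q_{-1}=0:
  i=0: a_0=12, p_0 = 12*1 + 0 = 12, q_0 = 12*0 + 1 = 1.
  i=1: a_1=8, p_1 = 8*12 + 1 = 97, q_1 = 8*1 + 0 = 8.
  i=2: a_2=12, p_2 = 12*97 + 12 = 1176, q_2 = 12*8 + 1 = 97.
  i=3: a_3=4, p_3 = 4*1176 + 97 = 4801, q_3 = 4*97 + 8 = 396.
  i=4: a_4=10, p_4 = 10*4801 + 1176 = 49186, q_4 = 10*396 + 97 = 4057.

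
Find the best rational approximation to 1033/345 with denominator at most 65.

Expand x = 1033/345 as a continued fraction with the Euclidean algorithm:
  1033 = 2*345 + 343, so a_0 = 2.
  345 = 1*343 + 2, so a_1 = 1.
  343 = 171*2 + 1, so a_2 = 171.
  2 = 2*1 + 0, so a_3 = 2.
so x = [2; 1, 171, 2].
Convergents (p_i = a_i*p_{i-1} + p_{i-2}, q_i = a_i*q_{i-1} + q_{i-2} with p_{-2}=0, p_{-1}=1, q_{-2}=1, q_{-1}=0), until the denominator exceeds 65:
  i=0: a_0=2, p_0 = 2*1 + 0 = 2, q_0 = 2*0 + 1 = 1.
  i=1: a_1=1, p_1 = 1*2 + 1 = 3, q_1 = 1*1 + 0 = 1.
  i=2: a_2=171, p_2 = 171*3 + 2 = 515, q_2 = 171*1 + 1 = 172.
q_2 = 172 > 65, so the last convergent with denominator <= 65 is p_1/q_1 = 3/1.
The closest fraction with denominator <= 65 is either p_1/q_1 or the intermediate fraction (k*p_1 + p_0)/(k*q_1 + q_0) with the largest k >= 1 whose denominator stays <= 65; these approach x as k grows, and every other convergent or intermediate fraction in range is farther away.
Largest k: floor((65 - q_0)/q_1) = floor((65 - 1)/1) = 64.
That gives (64*3 + 2)/(64*1 + 1) = 194/65.
Compare the errors: |x - 3/1| = |1033*1 - 3*345|/(345*1) = 2/345, and |x - 194/65| = |1033*65 - 194*345|/(345*65) = 215/22425.
Cross-multiplying, 2*22425 = 44850 < 74175 = 215*345, so 2/345 is smaller: the convergent 3/1 is closer to x than 194/65.

3/1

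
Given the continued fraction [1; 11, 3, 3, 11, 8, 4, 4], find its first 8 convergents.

1/1, 12/11, 37/34, 123/113, 1390/1277, 11243/10329, 46362/42593, 196691/180701

Using the convergent recurrence p_i = a_i*p_{i-1} + p_{i-2}, q_i = a_i*q_{i-1} + q_{i-2} with p_{-2}=0, p_{-1}=1, q_{-2}=1, q_{-1}=0:
  i=0: a_0=1, p_0 = 1*1 + 0 = 1, q_0 = 1*0 + 1 = 1.
  i=1: a_1=11, p_1 = 11*1 + 1 = 12, q_1 = 11*1 + 0 = 11.
  i=2: a_2=3, p_2 = 3*12 + 1 = 37, q_2 = 3*11 + 1 = 34.
  i=3: a_3=3, p_3 = 3*37 + 12 = 123, q_3 = 3*34 + 11 = 113.
  i=4: a_4=11, p_4 = 11*123 + 37 = 1390, q_4 = 11*113 + 34 = 1277.
  i=5: a_5=8, p_5 = 8*1390 + 123 = 11243, q_5 = 8*1277 + 113 = 10329.
  i=6: a_6=4, p_6 = 4*11243 + 1390 = 46362, q_6 = 4*10329 + 1277 = 42593.
  i=7: a_7=4, p_7 = 4*46362 + 11243 = 196691, q_7 = 4*42593 + 10329 = 180701.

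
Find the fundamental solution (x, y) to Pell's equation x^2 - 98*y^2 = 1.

(x, y) = (99, 10)

First expand sqrt(98) as a continued fraction. With x_i = (sqrt(98) + m_i)/d_i and (m_0, d_0) = (0, 1): a_0 = floor(sqrt(98)) = 9, since 9^2 = 81 <= 98 < 100 = 10^2.
Iterate m_{i+1} = d_i*a_i - m_i, d_{i+1} = (98 - m_{i+1}^2)/d_i, a_{i+1} = floor((a_0 + m_{i+1})/d_{i+1}):
  m_1 = 1*9 - 0 = 9, d_1 = (98 - 9^2)/1 = 17/1 = 17, a_1 = floor((9 + 9)/17) = 1.
  m_2 = 17*1 - 9 = 8, d_2 = (98 - 8^2)/17 = 34/17 = 2, a_2 = floor((9 + 8)/2) = 8.
  m_3 = 2*8 - 8 = 8, d_3 = (98 - 8^2)/2 = 34/2 = 17, a_3 = floor((9 + 8)/17) = 1.
  m_4 = 17*1 - 8 = 9, d_4 = (98 - 9^2)/17 = 17/17 = 1, a_4 = floor((9 + 9)/1) = 18.
  m_5 = 1*18 - 9 = 9, d_5 = (98 - 9^2)/1 = 17/1 = 17: (m_5, d_5) = (m_1, d_1) = (9, 17), so from here the quotients repeat a_1, ..., a_4; the period length is 4.
So sqrt(98) = [9; (1, 8, 1, 18)] with period length k = 4.
k is even, so the fundamental solution of x^2 - 98y^2 = 1 is (p_{k-1}, q_{k-1}) = (p_3, q_3); compute convergents through index 3.
Convergents (p_i = a_i*p_{i-1} + p_{i-2}, q_i = a_i*q_{i-1} + q_{i-2} with p_{-2}=0, p_{-1}=1, q_{-2}=1, q_{-1}=0):
  i=0: a_0=9, p_0 = 9*1 + 0 = 9, q_0 = 9*0 + 1 = 1.
  i=1: a_1=1, p_1 = 1*9 + 1 = 10, q_1 = 1*1 + 0 = 1.
  i=2: a_2=8, p_2 = 8*10 + 9 = 89, q_2 = 8*1 + 1 = 9.
  i=3: a_3=1, p_3 = 1*89 + 10 = 99, q_3 = 1*9 + 1 = 10.
Check: 99^2 - 98*10^2 = 9801 - 9800 = 1, so (x, y) = (99, 10) solves the equation, and by the theorem it is the least positive solution.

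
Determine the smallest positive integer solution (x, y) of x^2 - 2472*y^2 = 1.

First expand sqrt(2472) as a continued fraction. With x_i = (sqrt(2472) + m_i)/d_i and (m_0, d_0) = (0, 1): a_0 = floor(sqrt(2472)) = 49, since 49^2 = 2401 <= 2472 < 2500 = 50^2.
Iterate m_{i+1} = d_i*a_i - m_i, d_{i+1} = (2472 - m_{i+1}^2)/d_i, a_{i+1} = floor((a_0 + m_{i+1})/d_{i+1}):
  m_1 = 1*49 - 0 = 49, d_1 = (2472 - 49^2)/1 = 71/1 = 71, a_1 = floor((49 + 49)/71) = 1.
  m_2 = 71*1 - 49 = 22, d_2 = (2472 - 22^2)/71 = 1988/71 = 28, a_2 = floor((49 + 22)/28) = 2.
  m_3 = 28*2 - 22 = 34, d_3 = (2472 - 34^2)/28 = 1316/28 = 47, a_3 = floor((49 + 34)/47) = 1.
  m_4 = 47*1 - 34 = 13, d_4 = (2472 - 13^2)/47 = 2303/47 = 49, a_4 = floor((49 + 13)/49) = 1.
  m_5 = 49*1 - 13 = 36, d_5 = (2472 - 36^2)/49 = 1176/49 = 24, a_5 = floor((49 + 36)/24) = 3.
  m_6 = 24*3 - 36 = 36, d_6 = (2472 - 36^2)/24 = 1176/24 = 49, a_6 = floor((49 + 36)/49) = 1.
  m_7 = 49*1 - 36 = 13, d_7 = (2472 - 13^2)/49 = 2303/49 = 47, a_7 = floor((49 + 13)/47) = 1.
  m_8 = 47*1 - 13 = 34, d_8 = (2472 - 34^2)/47 = 1316/47 = 28, a_8 = floor((49 + 34)/28) = 2.
  m_9 = 28*2 - 34 = 22, d_9 = (2472 - 22^2)/28 = 1988/28 = 71, a_9 = floor((49 + 22)/71) = 1.
  m_10 = 71*1 - 22 = 49, d_10 = (2472 - 49^2)/71 = 71/71 = 1, a_10 = floor((49 + 49)/1) = 98.
  m_11 = 1*98 - 49 = 49, d_11 = (2472 - 49^2)/1 = 71/1 = 71: (m_11, d_11) = (m_1, d_1) = (49, 71), so from here the quotients repeat a_1, ..., a_10; the period length is 10.
So sqrt(2472) = [49; (1, 2, 1, 1, 3, 1, 1, 2, 1, 98)] with period length k = 10.
k is even, so the fundamental solution of x^2 - 2472y^2 = 1 is (p_{k-1}, q_{k-1}) = (p_9, q_9); compute convergents through index 9.
Convergents (p_i = a_i*p_{i-1} + p_{i-2}, q_i = a_i*q_{i-1} + q_{i-2} with p_{-2}=0, p_{-1}=1, q_{-2}=1, q_{-1}=0):
  i=0: a_0=49, p_0 = 49*1 + 0 = 49, q_0 = 49*0 + 1 = 1.
  i=1: a_1=1, p_1 = 1*49 + 1 = 50, q_1 = 1*1 + 0 = 1.
  i=2: a_2=2, p_2 = 2*50 + 49 = 149, q_2 = 2*1 + 1 = 3.
  i=3: a_3=1, p_3 = 1*149 + 50 = 199, q_3 = 1*3 + 1 = 4.
  i=4: a_4=1, p_4 = 1*199 + 149 = 348, q_4 = 1*4 + 3 = 7.
  i=5: a_5=3, p_5 = 3*348 + 199 = 1243, q_5 = 3*7 + 4 = 25.
  i=6: a_6=1, p_6 = 1*1243 + 348 = 1591, q_6 = 1*25 + 7 = 32.
  i=7: a_7=1, p_7 = 1*1591 + 1243 = 2834, q_7 = 1*32 + 25 = 57.
  i=8: a_8=2, p_8 = 2*2834 + 1591 = 7259, q_8 = 2*57 + 32 = 146.
  i=9: a_9=1, p_9 = 1*7259 + 2834 = 10093, q_9 = 1*146 + 57 = 203.
Check: 10093^2 - 2472*203^2 = 101868649 - 101868648 = 1, so (x, y) = (10093, 203) solves the equation, and by the theorem it is the least positive solution.

(x, y) = (10093, 203)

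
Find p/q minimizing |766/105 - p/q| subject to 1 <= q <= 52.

Expand x = 766/105 as a continued fraction with the Euclidean algorithm:
  766 = 7*105 + 31, so a_0 = 7.
  105 = 3*31 + 12, so a_1 = 3.
  31 = 2*12 + 7, so a_2 = 2.
  12 = 1*7 + 5, so a_3 = 1.
  7 = 1*5 + 2, so a_4 = 1.
  5 = 2*2 + 1, so a_5 = 2.
  2 = 2*1 + 0, so a_6 = 2.
so x = [7; 3, 2, 1, 1, 2, 2].
Convergents (p_i = a_i*p_{i-1} + p_{i-2}, q_i = a_i*q_{i-1} + q_{i-2} with p_{-2}=0, p_{-1}=1, q_{-2}=1, q_{-1}=0), until the denominator exceeds 52:
  i=0: a_0=7, p_0 = 7*1 + 0 = 7, q_0 = 7*0 + 1 = 1.
  i=1: a_1=3, p_1 = 3*7 + 1 = 22, q_1 = 3*1 + 0 = 3.
  i=2: a_2=2, p_2 = 2*22 + 7 = 51, q_2 = 2*3 + 1 = 7.
  i=3: a_3=1, p_3 = 1*51 + 22 = 73, q_3 = 1*7 + 3 = 10.
  i=4: a_4=1, p_4 = 1*73 + 51 = 124, q_4 = 1*10 + 7 = 17.
  i=5: a_5=2, p_5 = 2*124 + 73 = 321, q_5 = 2*17 + 10 = 44.
  i=6: a_6=2, p_6 = 2*321 + 124 = 766, q_6 = 2*44 + 17 = 105.
q_6 = 105 > 52, so the last convergent with denominator <= 52 is p_5/q_5 = 321/44.
The closest fraction with denominator <= 52 is either p_5/q_5 or the intermediate fraction (k*p_5 + p_4)/(k*q_5 + q_4) with the largest k >= 1 whose denominator stays <= 52; these approach x as k grows, and every other convergent or intermediate fraction in range is farther away.
Largest k: floor((52 - q_4)/q_5) = floor((52 - 17)/44) = 0.
Since k = 0, no intermediate fraction beyond p_5/q_5 has denominator <= 52, so the convergent 321/44 is the closest (its error is |766*44 - 321*105|/(105*44) = 1/4620).

321/44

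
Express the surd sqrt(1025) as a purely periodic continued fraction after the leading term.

Write x_i = (sqrt(1025) + m_i)/d_i with (m_0, d_0) = (0, 1). a_0 = floor(sqrt(1025)) = 32, since 32^2 = 1024 <= 1025 < 1089 = 33^2.
Iterate m_{i+1} = d_i*a_i - m_i, d_{i+1} = (1025 - m_{i+1}^2)/d_i, a_{i+1} = floor((a_0 + m_{i+1})/d_{i+1}):
  m_1 = 1*32 - 0 = 32, d_1 = (1025 - 32^2)/1 = 1/1 = 1, a_1 = floor((32 + 32)/1) = 64.
  m_2 = 1*64 - 32 = 32, d_2 = (1025 - 32^2)/1 = 1/1 = 1: (m_2, d_2) = (m_1, d_1) = (32, 1), so from here the quotient a_1 repeats; the period length is 1.
Hence the expansion of sqrt(1025) is a_0 = 32 followed by the repeating block 64 (period 1).

[32; (64)]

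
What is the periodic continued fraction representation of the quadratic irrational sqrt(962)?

[31; (62)]

Write x_i = (sqrt(962) + m_i)/d_i with (m_0, d_0) = (0, 1). a_0 = floor(sqrt(962)) = 31, since 31^2 = 961 <= 962 < 1024 = 32^2.
Iterate m_{i+1} = d_i*a_i - m_i, d_{i+1} = (962 - m_{i+1}^2)/d_i, a_{i+1} = floor((a_0 + m_{i+1})/d_{i+1}):
  m_1 = 1*31 - 0 = 31, d_1 = (962 - 31^2)/1 = 1/1 = 1, a_1 = floor((31 + 31)/1) = 62.
  m_2 = 1*62 - 31 = 31, d_2 = (962 - 31^2)/1 = 1/1 = 1: (m_2, d_2) = (m_1, d_1) = (31, 1), so from here the quotient a_1 repeats; the period length is 1.
Hence the expansion of sqrt(962) is a_0 = 31 followed by the repeating block 62 (period 1).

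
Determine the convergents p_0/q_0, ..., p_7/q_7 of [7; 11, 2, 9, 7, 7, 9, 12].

Using the convergent recurrence p_i = a_i*p_{i-1} + p_{i-2}, q_i = a_i*q_{i-1} + q_{i-2} with p_{-2}=0, p_{-1}=1, q_{-2}=1, q_{-1}=0:
  i=0: a_0=7, p_0 = 7*1 + 0 = 7, q_0 = 7*0 + 1 = 1.
  i=1: a_1=11, p_1 = 11*7 + 1 = 78, q_1 = 11*1 + 0 = 11.
  i=2: a_2=2, p_2 = 2*78 + 7 = 163, q_2 = 2*11 + 1 = 23.
  i=3: a_3=9, p_3 = 9*163 + 78 = 1545, q_3 = 9*23 + 11 = 218.
  i=4: a_4=7, p_4 = 7*1545 + 163 = 10978, q_4 = 7*218 + 23 = 1549.
  i=5: a_5=7, p_5 = 7*10978 + 1545 = 78391, q_5 = 7*1549 + 218 = 11061.
  i=6: a_6=9, p_6 = 9*78391 + 10978 = 716497, q_6 = 9*11061 + 1549 = 101098.
  i=7: a_7=12, p_7 = 12*716497 + 78391 = 8676355, q_7 = 12*101098 + 11061 = 1224237.

7/1, 78/11, 163/23, 1545/218, 10978/1549, 78391/11061, 716497/101098, 8676355/1224237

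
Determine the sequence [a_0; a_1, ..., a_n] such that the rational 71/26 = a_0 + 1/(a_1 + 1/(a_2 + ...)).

Run the Euclidean algorithm on 71 and 26; the successive quotients are the partial quotients a_0, a_1, ... (each step inverts the fractional part left over by the previous one):
  71 = 2*26 + 19, so a_0 = 2.
  26 = 1*19 + 7, so a_1 = 1.
  19 = 2*7 + 5, so a_2 = 2.
  7 = 1*5 + 2, so a_3 = 1.
  5 = 2*2 + 1, so a_4 = 2.
  2 = 2*1 + 0, so a_5 = 2.
The remainder reaches 0 after 6 divisions, so the expansion has 6 partial quotients, read off in order.

[2; 1, 2, 1, 2, 2]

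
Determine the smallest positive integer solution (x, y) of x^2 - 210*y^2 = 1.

First expand sqrt(210) as a continued fraction. With x_i = (sqrt(210) + m_i)/d_i and (m_0, d_0) = (0, 1): a_0 = floor(sqrt(210)) = 14, since 14^2 = 196 <= 210 < 225 = 15^2.
Iterate m_{i+1} = d_i*a_i - m_i, d_{i+1} = (210 - m_{i+1}^2)/d_i, a_{i+1} = floor((a_0 + m_{i+1})/d_{i+1}):
  m_1 = 1*14 - 0 = 14, d_1 = (210 - 14^2)/1 = 14/1 = 14, a_1 = floor((14 + 14)/14) = 2.
  m_2 = 14*2 - 14 = 14, d_2 = (210 - 14^2)/14 = 14/14 = 1, a_2 = floor((14 + 14)/1) = 28.
  m_3 = 1*28 - 14 = 14, d_3 = (210 - 14^2)/1 = 14/1 = 14: (m_3, d_3) = (m_1, d_1) = (14, 14), so from here the quotients repeat a_1, a_2; the period length is 2.
So sqrt(210) = [14; (2, 28)] with period length k = 2.
k is even, so the fundamental solution of x^2 - 210y^2 = 1 is (p_{k-1}, q_{k-1}) = (p_1, q_1); compute convergents through index 1.
Convergents (p_i = a_i*p_{i-1} + p_{i-2}, q_i = a_i*q_{i-1} + q_{i-2} with p_{-2}=0, p_{-1}=1, q_{-2}=1, q_{-1}=0):
  i=0: a_0=14, p_0 = 14*1 + 0 = 14, q_0 = 14*0 + 1 = 1.
  i=1: a_1=2, p_1 = 2*14 + 1 = 29, q_1 = 2*1 + 0 = 2.
Check: 29^2 - 210*2^2 = 841 - 840 = 1, so (x, y) = (29, 2) solves the equation, and by the theorem it is the least positive solution.

(x, y) = (29, 2)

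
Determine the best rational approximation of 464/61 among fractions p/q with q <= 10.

Expand x = 464/61 as a continued fraction with the Euclidean algorithm:
  464 = 7*61 + 37, so a_0 = 7.
  61 = 1*37 + 24, so a_1 = 1.
  37 = 1*24 + 13, so a_2 = 1.
  24 = 1*13 + 11, so a_3 = 1.
  13 = 1*11 + 2, so a_4 = 1.
  11 = 5*2 + 1, so a_5 = 5.
  2 = 2*1 + 0, so a_6 = 2.
so x = [7; 1, 1, 1, 1, 5, 2].
Convergents (p_i = a_i*p_{i-1} + p_{i-2}, q_i = a_i*q_{i-1} + q_{i-2} with p_{-2}=0, p_{-1}=1, q_{-2}=1, q_{-1}=0), until the denominator exceeds 10:
  i=0: a_0=7, p_0 = 7*1 + 0 = 7, q_0 = 7*0 + 1 = 1.
  i=1: a_1=1, p_1 = 1*7 + 1 = 8, q_1 = 1*1 + 0 = 1.
  i=2: a_2=1, p_2 = 1*8 + 7 = 15, q_2 = 1*1 + 1 = 2.
  i=3: a_3=1, p_3 = 1*15 + 8 = 23, q_3 = 1*2 + 1 = 3.
  i=4: a_4=1, p_4 = 1*23 + 15 = 38, q_4 = 1*3 + 2 = 5.
  i=5: a_5=5, p_5 = 5*38 + 23 = 213, q_5 = 5*5 + 3 = 28.
q_5 = 28 > 10, so the last convergent with denominator <= 10 is p_4/q_4 = 38/5.
The closest fraction with denominator <= 10 is either p_4/q_4 or the intermediate fraction (k*p_4 + p_3)/(k*q_4 + q_3) with the largest k >= 1 whose denominator stays <= 10; these approach x as k grows, and every other convergent or intermediate fraction in range is farther away.
Largest k: floor((10 - q_3)/q_4) = floor((10 - 3)/5) = 1.
That gives (1*38 + 23)/(1*5 + 3) = 61/8.
Compare the errors: |x - 38/5| = |464*5 - 38*61|/(61*5) = 2/305, and |x - 61/8| = |464*8 - 61*61|/(61*8) = 9/488.
Cross-multiplying, 2*488 = 976 < 2745 = 9*305, so 2/305 is smaller: the convergent 38/5 is closer to x than 61/8.

38/5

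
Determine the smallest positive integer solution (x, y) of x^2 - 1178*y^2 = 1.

(x, y) = (59583, 1736)

First expand sqrt(1178) as a continued fraction. With x_i = (sqrt(1178) + m_i)/d_i and (m_0, d_0) = (0, 1): a_0 = floor(sqrt(1178)) = 34, since 34^2 = 1156 <= 1178 < 1225 = 35^2.
Iterate m_{i+1} = d_i*a_i - m_i, d_{i+1} = (1178 - m_{i+1}^2)/d_i, a_{i+1} = floor((a_0 + m_{i+1})/d_{i+1}):
  m_1 = 1*34 - 0 = 34, d_1 = (1178 - 34^2)/1 = 22/1 = 22, a_1 = floor((34 + 34)/22) = 3.
  m_2 = 22*3 - 34 = 32, d_2 = (1178 - 32^2)/22 = 154/22 = 7, a_2 = floor((34 + 32)/7) = 9.
  m_3 = 7*9 - 32 = 31, d_3 = (1178 - 31^2)/7 = 217/7 = 31, a_3 = floor((34 + 31)/31) = 2.
  m_4 = 31*2 - 31 = 31, d_4 = (1178 - 31^2)/31 = 217/31 = 7, a_4 = floor((34 + 31)/7) = 9.
  m_5 = 7*9 - 31 = 32, d_5 = (1178 - 32^2)/7 = 154/7 = 22, a_5 = floor((34 + 32)/22) = 3.
  m_6 = 22*3 - 32 = 34, d_6 = (1178 - 34^2)/22 = 22/22 = 1, a_6 = floor((34 + 34)/1) = 68.
  m_7 = 1*68 - 34 = 34, d_7 = (1178 - 34^2)/1 = 22/1 = 22: (m_7, d_7) = (m_1, d_1) = (34, 22), so from here the quotients repeat a_1, ..., a_6; the period length is 6.
So sqrt(1178) = [34; (3, 9, 2, 9, 3, 68)] with period length k = 6.
k is even, so the fundamental solution of x^2 - 1178y^2 = 1 is (p_{k-1}, q_{k-1}) = (p_5, q_5); compute convergents through index 5.
Convergents (p_i = a_i*p_{i-1} + p_{i-2}, q_i = a_i*q_{i-1} + q_{i-2} with p_{-2}=0, p_{-1}=1, q_{-2}=1, q_{-1}=0):
  i=0: a_0=34, p_0 = 34*1 + 0 = 34, q_0 = 34*0 + 1 = 1.
  i=1: a_1=3, p_1 = 3*34 + 1 = 103, q_1 = 3*1 + 0 = 3.
  i=2: a_2=9, p_2 = 9*103 + 34 = 961, q_2 = 9*3 + 1 = 28.
  i=3: a_3=2, p_3 = 2*961 + 103 = 2025, q_3 = 2*28 + 3 = 59.
  i=4: a_4=9, p_4 = 9*2025 + 961 = 19186, q_4 = 9*59 + 28 = 559.
  i=5: a_5=3, p_5 = 3*19186 + 2025 = 59583, q_5 = 3*559 + 59 = 1736.
Check: 59583^2 - 1178*1736^2 = 3550133889 - 3550133888 = 1, so (x, y) = (59583, 1736) solves the equation, and by the theorem it is the least positive solution.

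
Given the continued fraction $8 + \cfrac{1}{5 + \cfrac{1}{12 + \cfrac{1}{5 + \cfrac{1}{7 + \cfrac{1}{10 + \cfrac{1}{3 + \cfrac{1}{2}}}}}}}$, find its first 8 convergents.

Using the convergent recurrence p_i = a_i*p_{i-1} + p_{i-2}, q_i = a_i*q_{i-1} + q_{i-2} with p_{-2}=0, p_{-1}=1, q_{-2}=1, q_{-1}=0:
  i=0: a_0=8, p_0 = 8*1 + 0 = 8, q_0 = 8*0 + 1 = 1.
  i=1: a_1=5, p_1 = 5*8 + 1 = 41, q_1 = 5*1 + 0 = 5.
  i=2: a_2=12, p_2 = 12*41 + 8 = 500, q_2 = 12*5 + 1 = 61.
  i=3: a_3=5, p_3 = 5*500 + 41 = 2541, q_3 = 5*61 + 5 = 310.
  i=4: a_4=7, p_4 = 7*2541 + 500 = 18287, q_4 = 7*310 + 61 = 2231.
  i=5: a_5=10, p_5 = 10*18287 + 2541 = 185411, q_5 = 10*2231 + 310 = 22620.
  i=6: a_6=3, p_6 = 3*185411 + 18287 = 574520, q_6 = 3*22620 + 2231 = 70091.
  i=7: a_7=2, p_7 = 2*574520 + 185411 = 1334451, q_7 = 2*70091 + 22620 = 162802.

8/1, 41/5, 500/61, 2541/310, 18287/2231, 185411/22620, 574520/70091, 1334451/162802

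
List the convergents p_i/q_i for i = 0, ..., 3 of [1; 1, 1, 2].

Using the convergent recurrence p_i = a_i*p_{i-1} + p_{i-2}, q_i = a_i*q_{i-1} + q_{i-2} with p_{-2}=0, p_{-1}=1, q_{-2}=1, q_{-1}=0:
  i=0: a_0=1, p_0 = 1*1 + 0 = 1, q_0 = 1*0 + 1 = 1.
  i=1: a_1=1, p_1 = 1*1 + 1 = 2, q_1 = 1*1 + 0 = 1.
  i=2: a_2=1, p_2 = 1*2 + 1 = 3, q_2 = 1*1 + 1 = 2.
  i=3: a_3=2, p_3 = 2*3 + 2 = 8, q_3 = 2*2 + 1 = 5.

1/1, 2/1, 3/2, 8/5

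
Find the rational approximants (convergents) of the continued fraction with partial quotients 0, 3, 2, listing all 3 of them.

0/1, 1/3, 2/7

Using the convergent recurrence p_i = a_i*p_{i-1} + p_{i-2}, q_i = a_i*q_{i-1} + q_{i-2} with p_{-2}=0, p_{-1}=1, q_{-2}=1, q_{-1}=0:
  i=0: a_0=0, p_0 = 0*1 + 0 = 0, q_0 = 0*0 + 1 = 1.
  i=1: a_1=3, p_1 = 3*0 + 1 = 1, q_1 = 3*1 + 0 = 3.
  i=2: a_2=2, p_2 = 2*1 + 0 = 2, q_2 = 2*3 + 1 = 7.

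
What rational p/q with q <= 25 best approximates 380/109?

Expand x = 380/109 as a continued fraction with the Euclidean algorithm:
  380 = 3*109 + 53, so a_0 = 3.
  109 = 2*53 + 3, so a_1 = 2.
  53 = 17*3 + 2, so a_2 = 17.
  3 = 1*2 + 1, so a_3 = 1.
  2 = 2*1 + 0, so a_4 = 2.
so x = [3; 2, 17, 1, 2].
Convergents (p_i = a_i*p_{i-1} + p_{i-2}, q_i = a_i*q_{i-1} + q_{i-2} with p_{-2}=0, p_{-1}=1, q_{-2}=1, q_{-1}=0), until the denominator exceeds 25:
  i=0: a_0=3, p_0 = 3*1 + 0 = 3, q_0 = 3*0 + 1 = 1.
  i=1: a_1=2, p_1 = 2*3 + 1 = 7, q_1 = 2*1 + 0 = 2.
  i=2: a_2=17, p_2 = 17*7 + 3 = 122, q_2 = 17*2 + 1 = 35.
q_2 = 35 > 25, so the last convergent with denominator <= 25 is p_1/q_1 = 7/2.
The closest fraction with denominator <= 25 is either p_1/q_1 or the intermediate fraction (k*p_1 + p_0)/(k*q_1 + q_0) with the largest k >= 1 whose denominator stays <= 25; these approach x as k grows, and every other convergent or intermediate fraction in range is farther away.
Largest k: floor((25 - q_0)/q_1) = floor((25 - 1)/2) = 12.
That gives (12*7 + 3)/(12*2 + 1) = 87/25.
Compare the errors: |x - 7/2| = |380*2 - 7*109|/(109*2) = 3/218, and |x - 87/25| = |380*25 - 87*109|/(109*25) = 17/2725.
Cross-multiplying, 17*218 = 3706 < 8175 = 3*2725, so 17/2725 is smaller: the intermediate fraction 87/25 is closer to x than 7/2.

87/25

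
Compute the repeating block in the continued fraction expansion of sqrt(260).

[16; (8, 32)]

Write x_i = (sqrt(260) + m_i)/d_i with (m_0, d_0) = (0, 1). a_0 = floor(sqrt(260)) = 16, since 16^2 = 256 <= 260 < 289 = 17^2.
Iterate m_{i+1} = d_i*a_i - m_i, d_{i+1} = (260 - m_{i+1}^2)/d_i, a_{i+1} = floor((a_0 + m_{i+1})/d_{i+1}):
  m_1 = 1*16 - 0 = 16, d_1 = (260 - 16^2)/1 = 4/1 = 4, a_1 = floor((16 + 16)/4) = 8.
  m_2 = 4*8 - 16 = 16, d_2 = (260 - 16^2)/4 = 4/4 = 1, a_2 = floor((16 + 16)/1) = 32.
  m_3 = 1*32 - 16 = 16, d_3 = (260 - 16^2)/1 = 4/1 = 4: (m_3, d_3) = (m_1, d_1) = (16, 4), so from here the quotients repeat a_1, a_2; the period length is 2.
Hence the expansion of sqrt(260) is a_0 = 16 followed by the repeating block 8, 32 (period 2).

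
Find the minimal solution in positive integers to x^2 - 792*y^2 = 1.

First expand sqrt(792) as a continued fraction. With x_i = (sqrt(792) + m_i)/d_i and (m_0, d_0) = (0, 1): a_0 = floor(sqrt(792)) = 28, since 28^2 = 784 <= 792 < 841 = 29^2.
Iterate m_{i+1} = d_i*a_i - m_i, d_{i+1} = (792 - m_{i+1}^2)/d_i, a_{i+1} = floor((a_0 + m_{i+1})/d_{i+1}):
  m_1 = 1*28 - 0 = 28, d_1 = (792 - 28^2)/1 = 8/1 = 8, a_1 = floor((28 + 28)/8) = 7.
  m_2 = 8*7 - 28 = 28, d_2 = (792 - 28^2)/8 = 8/8 = 1, a_2 = floor((28 + 28)/1) = 56.
  m_3 = 1*56 - 28 = 28, d_3 = (792 - 28^2)/1 = 8/1 = 8: (m_3, d_3) = (m_1, d_1) = (28, 8), so from here the quotients repeat a_1, a_2; the period length is 2.
So sqrt(792) = [28; (7, 56)] with period length k = 2.
k is even, so the fundamental solution of x^2 - 792y^2 = 1 is (p_{k-1}, q_{k-1}) = (p_1, q_1); compute convergents through index 1.
Convergents (p_i = a_i*p_{i-1} + p_{i-2}, q_i = a_i*q_{i-1} + q_{i-2} with p_{-2}=0, p_{-1}=1, q_{-2}=1, q_{-1}=0):
  i=0: a_0=28, p_0 = 28*1 + 0 = 28, q_0 = 28*0 + 1 = 1.
  i=1: a_1=7, p_1 = 7*28 + 1 = 197, q_1 = 7*1 + 0 = 7.
Check: 197^2 - 792*7^2 = 38809 - 38808 = 1, so (x, y) = (197, 7) solves the equation, and by the theorem it is the least positive solution.

(x, y) = (197, 7)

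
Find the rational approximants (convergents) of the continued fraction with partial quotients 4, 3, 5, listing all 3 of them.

Using the convergent recurrence p_i = a_i*p_{i-1} + p_{i-2}, q_i = a_i*q_{i-1} + q_{i-2} with p_{-2}=0, p_{-1}=1, q_{-2}=1, q_{-1}=0:
  i=0: a_0=4, p_0 = 4*1 + 0 = 4, q_0 = 4*0 + 1 = 1.
  i=1: a_1=3, p_1 = 3*4 + 1 = 13, q_1 = 3*1 + 0 = 3.
  i=2: a_2=5, p_2 = 5*13 + 4 = 69, q_2 = 5*3 + 1 = 16.

4/1, 13/3, 69/16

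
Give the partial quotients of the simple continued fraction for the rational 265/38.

[6; 1, 37]

Run the Euclidean algorithm on 265 and 38; the successive quotients are the partial quotients a_0, a_1, ... (each step inverts the fractional part left over by the previous one):
  265 = 6*38 + 37, so a_0 = 6.
  38 = 1*37 + 1, so a_1 = 1.
  37 = 37*1 + 0, so a_2 = 37.
The remainder reaches 0 after 3 divisions, so the expansion has 3 partial quotients, read off in order.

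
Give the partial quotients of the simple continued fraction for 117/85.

[1; 2, 1, 1, 1, 10]

Run the Euclidean algorithm on 117 and 85; the successive quotients are the partial quotients a_0, a_1, ... (each step inverts the fractional part left over by the previous one):
  117 = 1*85 + 32, so a_0 = 1.
  85 = 2*32 + 21, so a_1 = 2.
  32 = 1*21 + 11, so a_2 = 1.
  21 = 1*11 + 10, so a_3 = 1.
  11 = 1*10 + 1, so a_4 = 1.
  10 = 10*1 + 0, so a_5 = 10.
The remainder reaches 0 after 6 divisions, so the expansion has 6 partial quotients, read off in order.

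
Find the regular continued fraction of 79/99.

Run the Euclidean algorithm on 79 and 99; the successive quotients are the partial quotients a_0, a_1, ... (each step inverts the fractional part left over by the previous one):
  79 = 0*99 + 79, so a_0 = 0.
  99 = 1*79 + 20, so a_1 = 1.
  79 = 3*20 + 19, so a_2 = 3.
  20 = 1*19 + 1, so a_3 = 1.
  19 = 19*1 + 0, so a_4 = 19.
The remainder reaches 0 after 5 divisions, so the expansion has 5 partial quotients, read off in order.

[0; 1, 3, 1, 19]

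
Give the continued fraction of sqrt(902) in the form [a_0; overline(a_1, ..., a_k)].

[30; overline(30, 60)]

Write x_i = (sqrt(902) + m_i)/d_i with (m_0, d_0) = (0, 1). a_0 = floor(sqrt(902)) = 30, since 30^2 = 900 <= 902 < 961 = 31^2.
Iterate m_{i+1} = d_i*a_i - m_i, d_{i+1} = (902 - m_{i+1}^2)/d_i, a_{i+1} = floor((a_0 + m_{i+1})/d_{i+1}):
  m_1 = 1*30 - 0 = 30, d_1 = (902 - 30^2)/1 = 2/1 = 2, a_1 = floor((30 + 30)/2) = 30.
  m_2 = 2*30 - 30 = 30, d_2 = (902 - 30^2)/2 = 2/2 = 1, a_2 = floor((30 + 30)/1) = 60.
  m_3 = 1*60 - 30 = 30, d_3 = (902 - 30^2)/1 = 2/1 = 2: (m_3, d_3) = (m_1, d_1) = (30, 2), so from here the quotients repeat a_1, a_2; the period length is 2.
Hence the expansion of sqrt(902) is a_0 = 30 followed by the repeating block 30, 60 (period 2).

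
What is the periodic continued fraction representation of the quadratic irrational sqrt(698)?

Write x_i = (sqrt(698) + m_i)/d_i with (m_0, d_0) = (0, 1). a_0 = floor(sqrt(698)) = 26, since 26^2 = 676 <= 698 < 729 = 27^2.
Iterate m_{i+1} = d_i*a_i - m_i, d_{i+1} = (698 - m_{i+1}^2)/d_i, a_{i+1} = floor((a_0 + m_{i+1})/d_{i+1}):
  m_1 = 1*26 - 0 = 26, d_1 = (698 - 26^2)/1 = 22/1 = 22, a_1 = floor((26 + 26)/22) = 2.
  m_2 = 22*2 - 26 = 18, d_2 = (698 - 18^2)/22 = 374/22 = 17, a_2 = floor((26 + 18)/17) = 2.
  m_3 = 17*2 - 18 = 16, d_3 = (698 - 16^2)/17 = 442/17 = 26, a_3 = floor((26 + 16)/26) = 1.
  m_4 = 26*1 - 16 = 10, d_4 = (698 - 10^2)/26 = 598/26 = 23, a_4 = floor((26 + 10)/23) = 1.
  m_5 = 23*1 - 10 = 13, d_5 = (698 - 13^2)/23 = 529/23 = 23, a_5 = floor((26 + 13)/23) = 1.
  m_6 = 23*1 - 13 = 10, d_6 = (698 - 10^2)/23 = 598/23 = 26, a_6 = floor((26 + 10)/26) = 1.
  m_7 = 26*1 - 10 = 16, d_7 = (698 - 16^2)/26 = 442/26 = 17, a_7 = floor((26 + 16)/17) = 2.
  m_8 = 17*2 - 16 = 18, d_8 = (698 - 18^2)/17 = 374/17 = 22, a_8 = floor((26 + 18)/22) = 2.
  m_9 = 22*2 - 18 = 26, d_9 = (698 - 26^2)/22 = 22/22 = 1, a_9 = floor((26 + 26)/1) = 52.
  m_10 = 1*52 - 26 = 26, d_10 = (698 - 26^2)/1 = 22/1 = 22: (m_10, d_10) = (m_1, d_1) = (26, 22), so from here the quotients repeat a_1, ..., a_9; the period length is 9.
Hence the expansion of sqrt(698) is a_0 = 26 followed by the repeating block 2, 2, 1, 1, 1, 1, 2, 2, 52 (period 9).

[26; (2, 2, 1, 1, 1, 1, 2, 2, 52)]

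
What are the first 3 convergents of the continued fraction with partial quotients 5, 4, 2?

5/1, 21/4, 47/9

Using the convergent recurrence p_i = a_i*p_{i-1} + p_{i-2}, q_i = a_i*q_{i-1} + q_{i-2} with p_{-2}=0, p_{-1}=1, q_{-2}=1, q_{-1}=0:
  i=0: a_0=5, p_0 = 5*1 + 0 = 5, q_0 = 5*0 + 1 = 1.
  i=1: a_1=4, p_1 = 4*5 + 1 = 21, q_1 = 4*1 + 0 = 4.
  i=2: a_2=2, p_2 = 2*21 + 5 = 47, q_2 = 2*4 + 1 = 9.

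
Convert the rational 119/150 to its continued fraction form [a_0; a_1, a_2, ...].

[0; 1, 3, 1, 5, 5]

Run the Euclidean algorithm on 119 and 150; the successive quotients are the partial quotients a_0, a_1, ... (each step inverts the fractional part left over by the previous one):
  119 = 0*150 + 119, so a_0 = 0.
  150 = 1*119 + 31, so a_1 = 1.
  119 = 3*31 + 26, so a_2 = 3.
  31 = 1*26 + 5, so a_3 = 1.
  26 = 5*5 + 1, so a_4 = 5.
  5 = 5*1 + 0, so a_5 = 5.
The remainder reaches 0 after 6 divisions, so the expansion has 6 partial quotients, read off in order.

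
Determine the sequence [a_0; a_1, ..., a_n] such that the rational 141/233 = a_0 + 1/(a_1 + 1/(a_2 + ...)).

[0; 1, 1, 1, 1, 7, 6]

Run the Euclidean algorithm on 141 and 233; the successive quotients are the partial quotients a_0, a_1, ... (each step inverts the fractional part left over by the previous one):
  141 = 0*233 + 141, so a_0 = 0.
  233 = 1*141 + 92, so a_1 = 1.
  141 = 1*92 + 49, so a_2 = 1.
  92 = 1*49 + 43, so a_3 = 1.
  49 = 1*43 + 6, so a_4 = 1.
  43 = 7*6 + 1, so a_5 = 7.
  6 = 6*1 + 0, so a_6 = 6.
The remainder reaches 0 after 7 divisions, so the expansion has 7 partial quotients, read off in order.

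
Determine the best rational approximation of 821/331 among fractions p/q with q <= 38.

62/25

Expand x = 821/331 as a continued fraction with the Euclidean algorithm:
  821 = 2*331 + 159, so a_0 = 2.
  331 = 2*159 + 13, so a_1 = 2.
  159 = 12*13 + 3, so a_2 = 12.
  13 = 4*3 + 1, so a_3 = 4.
  3 = 3*1 + 0, so a_4 = 3.
so x = [2; 2, 12, 4, 3].
Convergents (p_i = a_i*p_{i-1} + p_{i-2}, q_i = a_i*q_{i-1} + q_{i-2} with p_{-2}=0, p_{-1}=1, q_{-2}=1, q_{-1}=0), until the denominator exceeds 38:
  i=0: a_0=2, p_0 = 2*1 + 0 = 2, q_0 = 2*0 + 1 = 1.
  i=1: a_1=2, p_1 = 2*2 + 1 = 5, q_1 = 2*1 + 0 = 2.
  i=2: a_2=12, p_2 = 12*5 + 2 = 62, q_2 = 12*2 + 1 = 25.
  i=3: a_3=4, p_3 = 4*62 + 5 = 253, q_3 = 4*25 + 2 = 102.
q_3 = 102 > 38, so the last convergent with denominator <= 38 is p_2/q_2 = 62/25.
The closest fraction with denominator <= 38 is either p_2/q_2 or the intermediate fraction (k*p_2 + p_1)/(k*q_2 + q_1) with the largest k >= 1 whose denominator stays <= 38; these approach x as k grows, and every other convergent or intermediate fraction in range is farther away.
Largest k: floor((38 - q_1)/q_2) = floor((38 - 2)/25) = 1.
That gives (1*62 + 5)/(1*25 + 2) = 67/27.
Compare the errors: |x - 62/25| = |821*25 - 62*331|/(331*25) = 3/8275, and |x - 67/27| = |821*27 - 67*331|/(331*27) = 10/8937.
Cross-multiplying, 3*8937 = 26811 < 82750 = 10*8275, so 3/8275 is smaller: the convergent 62/25 is closer to x than 67/27.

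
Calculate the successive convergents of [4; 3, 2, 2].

4/1, 13/3, 30/7, 73/17

Using the convergent recurrence p_i = a_i*p_{i-1} + p_{i-2}, q_i = a_i*q_{i-1} + q_{i-2} with p_{-2}=0, p_{-1}=1, q_{-2}=1, q_{-1}=0:
  i=0: a_0=4, p_0 = 4*1 + 0 = 4, q_0 = 4*0 + 1 = 1.
  i=1: a_1=3, p_1 = 3*4 + 1 = 13, q_1 = 3*1 + 0 = 3.
  i=2: a_2=2, p_2 = 2*13 + 4 = 30, q_2 = 2*3 + 1 = 7.
  i=3: a_3=2, p_3 = 2*30 + 13 = 73, q_3 = 2*7 + 3 = 17.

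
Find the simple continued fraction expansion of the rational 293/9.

Run the Euclidean algorithm on 293 and 9; the successive quotients are the partial quotients a_0, a_1, ... (each step inverts the fractional part left over by the previous one):
  293 = 32*9 + 5, so a_0 = 32.
  9 = 1*5 + 4, so a_1 = 1.
  5 = 1*4 + 1, so a_2 = 1.
  4 = 4*1 + 0, so a_3 = 4.
The remainder reaches 0 after 4 divisions, so the expansion has 4 partial quotients, read off in order.

[32; 1, 1, 4]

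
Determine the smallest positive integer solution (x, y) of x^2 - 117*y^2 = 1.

First expand sqrt(117) as a continued fraction. With x_i = (sqrt(117) + m_i)/d_i and (m_0, d_0) = (0, 1): a_0 = floor(sqrt(117)) = 10, since 10^2 = 100 <= 117 < 121 = 11^2.
Iterate m_{i+1} = d_i*a_i - m_i, d_{i+1} = (117 - m_{i+1}^2)/d_i, a_{i+1} = floor((a_0 + m_{i+1})/d_{i+1}):
  m_1 = 1*10 - 0 = 10, d_1 = (117 - 10^2)/1 = 17/1 = 17, a_1 = floor((10 + 10)/17) = 1.
  m_2 = 17*1 - 10 = 7, d_2 = (117 - 7^2)/17 = 68/17 = 4, a_2 = floor((10 + 7)/4) = 4.
  m_3 = 4*4 - 7 = 9, d_3 = (117 - 9^2)/4 = 36/4 = 9, a_3 = floor((10 + 9)/9) = 2.
  m_4 = 9*2 - 9 = 9, d_4 = (117 - 9^2)/9 = 36/9 = 4, a_4 = floor((10 + 9)/4) = 4.
  m_5 = 4*4 - 9 = 7, d_5 = (117 - 7^2)/4 = 68/4 = 17, a_5 = floor((10 + 7)/17) = 1.
  m_6 = 17*1 - 7 = 10, d_6 = (117 - 10^2)/17 = 17/17 = 1, a_6 = floor((10 + 10)/1) = 20.
  m_7 = 1*20 - 10 = 10, d_7 = (117 - 10^2)/1 = 17/1 = 17: (m_7, d_7) = (m_1, d_1) = (10, 17), so from here the quotients repeat a_1, ..., a_6; the period length is 6.
So sqrt(117) = [10; (1, 4, 2, 4, 1, 20)] with period length k = 6.
k is even, so the fundamental solution of x^2 - 117y^2 = 1 is (p_{k-1}, q_{k-1}) = (p_5, q_5); compute convergents through index 5.
Convergents (p_i = a_i*p_{i-1} + p_{i-2}, q_i = a_i*q_{i-1} + q_{i-2} with p_{-2}=0, p_{-1}=1, q_{-2}=1, q_{-1}=0):
  i=0: a_0=10, p_0 = 10*1 + 0 = 10, q_0 = 10*0 + 1 = 1.
  i=1: a_1=1, p_1 = 1*10 + 1 = 11, q_1 = 1*1 + 0 = 1.
  i=2: a_2=4, p_2 = 4*11 + 10 = 54, q_2 = 4*1 + 1 = 5.
  i=3: a_3=2, p_3 = 2*54 + 11 = 119, q_3 = 2*5 + 1 = 11.
  i=4: a_4=4, p_4 = 4*119 + 54 = 530, q_4 = 4*11 + 5 = 49.
  i=5: a_5=1, p_5 = 1*530 + 119 = 649, q_5 = 1*49 + 11 = 60.
Check: 649^2 - 117*60^2 = 421201 - 421200 = 1, so (x, y) = (649, 60) solves the equation, and by the theorem it is the least positive solution.

(x, y) = (649, 60)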